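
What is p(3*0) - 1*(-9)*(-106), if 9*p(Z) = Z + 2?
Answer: -8584/9 ≈ -953.78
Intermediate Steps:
p(Z) = 2/9 + Z/9 (p(Z) = (Z + 2)/9 = (2 + Z)/9 = 2/9 + Z/9)
p(3*0) - 1*(-9)*(-106) = (2/9 + (3*0)/9) - 1*(-9)*(-106) = (2/9 + (⅑)*0) + 9*(-106) = (2/9 + 0) - 954 = 2/9 - 954 = -8584/9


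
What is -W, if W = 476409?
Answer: -476409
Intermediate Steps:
-W = -1*476409 = -476409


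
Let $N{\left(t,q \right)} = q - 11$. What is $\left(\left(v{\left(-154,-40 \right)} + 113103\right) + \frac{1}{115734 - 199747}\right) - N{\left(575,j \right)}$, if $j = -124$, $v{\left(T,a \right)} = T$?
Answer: $\frac{9500526091}{84013} \approx 1.1308 \cdot 10^{5}$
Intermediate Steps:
$N{\left(t,q \right)} = -11 + q$ ($N{\left(t,q \right)} = q - 11 = -11 + q$)
$\left(\left(v{\left(-154,-40 \right)} + 113103\right) + \frac{1}{115734 - 199747}\right) - N{\left(575,j \right)} = \left(\left(-154 + 113103\right) + \frac{1}{115734 - 199747}\right) - \left(-11 - 124\right) = \left(112949 + \frac{1}{-84013}\right) - -135 = \left(112949 - \frac{1}{84013}\right) + 135 = \frac{9489184336}{84013} + 135 = \frac{9500526091}{84013}$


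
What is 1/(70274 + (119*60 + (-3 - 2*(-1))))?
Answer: 1/77413 ≈ 1.2918e-5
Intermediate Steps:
1/(70274 + (119*60 + (-3 - 2*(-1)))) = 1/(70274 + (7140 + (-3 + 2))) = 1/(70274 + (7140 - 1)) = 1/(70274 + 7139) = 1/77413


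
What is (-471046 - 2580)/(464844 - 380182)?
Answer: -236813/42331 ≈ -5.5943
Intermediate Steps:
(-471046 - 2580)/(464844 - 380182) = -473626/84662 = -473626*1/84662 = -236813/42331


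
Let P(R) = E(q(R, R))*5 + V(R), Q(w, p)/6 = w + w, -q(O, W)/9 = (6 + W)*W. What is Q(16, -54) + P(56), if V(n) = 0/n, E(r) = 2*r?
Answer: -312288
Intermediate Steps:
q(O, W) = -9*W*(6 + W) (q(O, W) = -9*(6 + W)*W = -9*W*(6 + W))
V(n) = 0
Q(w, p) = 12*w (Q(w, p) = 6*(w + w) = 6*(2*w) = 12*w)
P(R) = -90*R*(6 + R) (P(R) = (2*(-9*R*(6 + R)))*5 + 0 = -18*R*(6 + R)*5 + 0 = -90*R*(6 + R) + 0 = -90*R*(6 + R))
Q(16, -54) + P(56) = 12*16 - 90*56*(6 + 56) = 192 - 90*56*62 = 192 - 312480 = -312288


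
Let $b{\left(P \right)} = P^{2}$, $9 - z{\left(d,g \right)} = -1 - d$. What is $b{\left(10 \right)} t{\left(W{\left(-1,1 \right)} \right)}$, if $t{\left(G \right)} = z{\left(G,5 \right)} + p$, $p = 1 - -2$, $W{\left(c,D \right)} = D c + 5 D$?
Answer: $1700$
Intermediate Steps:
$W{\left(c,D \right)} = 5 D + D c$
$z{\left(d,g \right)} = 10 + d$ ($z{\left(d,g \right)} = 9 - \left(-1 - d\right) = 9 + \left(1 + d\right) = 10 + d$)
$p = 3$ ($p = 1 + 2 = 3$)
$t{\left(G \right)} = 13 + G$ ($t{\left(G \right)} = \left(10 + G\right) + 3 = 13 + G$)
$b{\left(10 \right)} t{\left(W{\left(-1,1 \right)} \right)} = 10^{2} \left(13 + 1 \left(5 - 1\right)\right) = 100 \left(13 + 1 \cdot 4\right) = 100 \left(13 + 4\right) = 100 \cdot 17 = 1700$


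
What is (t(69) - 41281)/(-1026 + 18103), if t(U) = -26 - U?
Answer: -41376/17077 ≈ -2.4229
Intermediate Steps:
(t(69) - 41281)/(-1026 + 18103) = ((-26 - 1*69) - 41281)/(-1026 + 18103) = ((-26 - 69) - 41281)/17077 = (-95 - 41281)*(1/17077) = -41376*1/17077 = -41376/17077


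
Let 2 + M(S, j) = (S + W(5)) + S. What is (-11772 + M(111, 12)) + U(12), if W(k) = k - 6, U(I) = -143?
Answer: -11696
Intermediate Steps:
W(k) = -6 + k
M(S, j) = -3 + 2*S (M(S, j) = -2 + ((S + (-6 + 5)) + S) = -2 + ((S - 1) + S) = -2 + ((-1 + S) + S) = -2 + (-1 + 2*S) = -3 + 2*S)
(-11772 + M(111, 12)) + U(12) = (-11772 + (-3 + 2*111)) - 143 = (-11772 + (-3 + 222)) - 143 = (-11772 + 219) - 143 = -11553 - 143 = -11696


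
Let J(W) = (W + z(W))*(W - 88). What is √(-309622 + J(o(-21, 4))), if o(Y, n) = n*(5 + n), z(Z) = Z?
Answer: I*√313366 ≈ 559.79*I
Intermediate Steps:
J(W) = 2*W*(-88 + W) (J(W) = (W + W)*(W - 88) = (2*W)*(-88 + W) = 2*W*(-88 + W))
√(-309622 + J(o(-21, 4))) = √(-309622 + 2*(4*(5 + 4))*(-88 + 4*(5 + 4))) = √(-309622 + 2*(4*9)*(-88 + 4*9)) = √(-309622 + 2*36*(-88 + 36)) = √(-309622 + 2*36*(-52)) = √(-309622 - 3744) = √(-313366) = I*√313366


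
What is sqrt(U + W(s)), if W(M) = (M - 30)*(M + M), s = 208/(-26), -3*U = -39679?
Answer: 77*sqrt(21)/3 ≈ 117.62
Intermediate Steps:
U = 39679/3 (U = -1/3*(-39679) = 39679/3 ≈ 13226.)
s = -8 (s = 208*(-1/26) = -8)
W(M) = 2*M*(-30 + M) (W(M) = (-30 + M)*(2*M) = 2*M*(-30 + M))
sqrt(U + W(s)) = sqrt(39679/3 + 2*(-8)*(-30 - 8)) = sqrt(39679/3 + 2*(-8)*(-38)) = sqrt(39679/3 + 608) = sqrt(41503/3) = 77*sqrt(21)/3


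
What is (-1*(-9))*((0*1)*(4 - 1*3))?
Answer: 0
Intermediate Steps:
(-1*(-9))*((0*1)*(4 - 1*3)) = 9*(0*(4 - 3)) = 9*(0*1) = 9*0 = 0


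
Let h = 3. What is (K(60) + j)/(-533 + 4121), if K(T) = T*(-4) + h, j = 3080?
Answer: 2843/3588 ≈ 0.79236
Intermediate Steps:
K(T) = 3 - 4*T (K(T) = T*(-4) + 3 = -4*T + 3 = 3 - 4*T)
(K(60) + j)/(-533 + 4121) = ((3 - 4*60) + 3080)/(-533 + 4121) = ((3 - 240) + 3080)/3588 = (-237 + 3080)*(1/3588) = 2843*(1/3588) = 2843/3588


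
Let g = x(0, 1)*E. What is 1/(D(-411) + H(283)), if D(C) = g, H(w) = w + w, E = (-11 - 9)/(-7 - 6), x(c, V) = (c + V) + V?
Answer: 13/7398 ≈ 0.0017572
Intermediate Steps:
x(c, V) = c + 2*V (x(c, V) = (V + c) + V = c + 2*V)
E = 20/13 (E = -20/(-13) = -20*(-1/13) = 20/13 ≈ 1.5385)
g = 40/13 (g = (0 + 2*1)*(20/13) = (0 + 2)*(20/13) = 2*(20/13) = 40/13 ≈ 3.0769)
H(w) = 2*w
D(C) = 40/13
1/(D(-411) + H(283)) = 1/(40/13 + 2*283) = 1/(40/13 + 566) = 1/(7398/13) = 13/7398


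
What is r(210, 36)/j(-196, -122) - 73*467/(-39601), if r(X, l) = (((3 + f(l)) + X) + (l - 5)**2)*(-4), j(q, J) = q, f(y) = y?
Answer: 49587669/1940449 ≈ 25.555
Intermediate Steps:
r(X, l) = -12 - 4*X - 4*l - 4*(-5 + l)**2 (r(X, l) = (((3 + l) + X) + (l - 5)**2)*(-4) = ((3 + X + l) + (-5 + l)**2)*(-4) = (3 + X + l + (-5 + l)**2)*(-4) = -12 - 4*X - 4*l - 4*(-5 + l)**2)
r(210, 36)/j(-196, -122) - 73*467/(-39601) = (-112 - 4*210 - 4*36**2 + 36*36)/(-196) - 73*467/(-39601) = (-112 - 840 - 4*1296 + 1296)*(-1/196) - 34091*(-1/39601) = (-112 - 840 - 5184 + 1296)*(-1/196) + 34091/39601 = -4840*(-1/196) + 34091/39601 = 1210/49 + 34091/39601 = 49587669/1940449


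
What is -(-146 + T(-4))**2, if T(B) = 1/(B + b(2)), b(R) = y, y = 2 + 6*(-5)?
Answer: -21836929/1024 ≈ -21325.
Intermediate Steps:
y = -28 (y = 2 - 30 = -28)
b(R) = -28
T(B) = 1/(-28 + B) (T(B) = 1/(B - 28) = 1/(-28 + B))
-(-146 + T(-4))**2 = -(-146 + 1/(-28 - 4))**2 = -(-146 + 1/(-32))**2 = -(-146 - 1/32)**2 = -(-4673/32)**2 = -1*21836929/1024 = -21836929/1024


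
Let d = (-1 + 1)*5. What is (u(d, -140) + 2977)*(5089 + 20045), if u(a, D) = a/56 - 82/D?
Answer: 2619352377/35 ≈ 7.4839e+7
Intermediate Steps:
d = 0 (d = 0*5 = 0)
u(a, D) = -82/D + a/56 (u(a, D) = a*(1/56) - 82/D = a/56 - 82/D = -82/D + a/56)
(u(d, -140) + 2977)*(5089 + 20045) = ((-82/(-140) + (1/56)*0) + 2977)*(5089 + 20045) = ((-82*(-1/140) + 0) + 2977)*25134 = ((41/70 + 0) + 2977)*25134 = (41/70 + 2977)*25134 = (208431/70)*25134 = 2619352377/35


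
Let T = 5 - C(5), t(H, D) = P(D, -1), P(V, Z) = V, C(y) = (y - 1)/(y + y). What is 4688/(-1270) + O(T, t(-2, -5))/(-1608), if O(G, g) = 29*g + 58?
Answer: -1237969/340360 ≈ -3.6372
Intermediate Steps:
C(y) = (-1 + y)/(2*y) (C(y) = (-1 + y)/((2*y)) = (-1 + y)*(1/(2*y)) = (-1 + y)/(2*y))
t(H, D) = D
T = 23/5 (T = 5 - (-1 + 5)/(2*5) = 5 - 4/(2*5) = 5 - 1*⅖ = 5 - ⅖ = 23/5 ≈ 4.6000)
O(G, g) = 58 + 29*g
4688/(-1270) + O(T, t(-2, -5))/(-1608) = 4688/(-1270) + (58 + 29*(-5))/(-1608) = 4688*(-1/1270) + (58 - 145)*(-1/1608) = -2344/635 - 87*(-1/1608) = -2344/635 + 29/536 = -1237969/340360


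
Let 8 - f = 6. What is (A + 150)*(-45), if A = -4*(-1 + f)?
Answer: -6570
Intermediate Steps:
f = 2 (f = 8 - 1*6 = 8 - 6 = 2)
A = -4 (A = -4*(-1 + 2) = -4*1 = -4)
(A + 150)*(-45) = (-4 + 150)*(-45) = 146*(-45) = -6570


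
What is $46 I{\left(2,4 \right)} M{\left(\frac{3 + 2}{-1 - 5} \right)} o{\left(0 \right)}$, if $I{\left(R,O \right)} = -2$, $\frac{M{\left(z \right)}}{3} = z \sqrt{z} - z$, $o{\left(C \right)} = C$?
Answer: $0$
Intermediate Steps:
$M{\left(z \right)} = - 3 z + 3 z^{\frac{3}{2}}$ ($M{\left(z \right)} = 3 \left(z \sqrt{z} - z\right) = 3 \left(z^{\frac{3}{2}} - z\right) = - 3 z + 3 z^{\frac{3}{2}}$)
$46 I{\left(2,4 \right)} M{\left(\frac{3 + 2}{-1 - 5} \right)} o{\left(0 \right)} = 46 \left(- 2 \left(- 3 \frac{3 + 2}{-1 - 5} + 3 \left(\frac{3 + 2}{-1 - 5}\right)^{\frac{3}{2}}\right)\right) 0 = 46 \left(- 2 \left(- 3 \frac{5}{-6} + 3 \left(\frac{5}{-6}\right)^{\frac{3}{2}}\right)\right) 0 = 46 \left(- 2 \left(- 3 \cdot 5 \left(- \frac{1}{6}\right) + 3 \left(5 \left(- \frac{1}{6}\right)\right)^{\frac{3}{2}}\right)\right) 0 = 46 \left(- 2 \left(\left(-3\right) \left(- \frac{5}{6}\right) + 3 \left(- \frac{5}{6}\right)^{\frac{3}{2}}\right)\right) 0 = 46 \left(- 2 \left(\frac{5}{2} + 3 \left(- \frac{5 i \sqrt{30}}{36}\right)\right)\right) 0 = 46 \left(- 2 \left(\frac{5}{2} - \frac{5 i \sqrt{30}}{12}\right)\right) 0 = 46 \left(-5 + \frac{5 i \sqrt{30}}{6}\right) 0 = \left(-230 + \frac{115 i \sqrt{30}}{3}\right) 0 = 0$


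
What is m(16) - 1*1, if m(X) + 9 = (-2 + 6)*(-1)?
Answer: -14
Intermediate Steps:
m(X) = -13 (m(X) = -9 + (-2 + 6)*(-1) = -9 + 4*(-1) = -9 - 4 = -13)
m(16) - 1*1 = -13 - 1*1 = -13 - 1 = -14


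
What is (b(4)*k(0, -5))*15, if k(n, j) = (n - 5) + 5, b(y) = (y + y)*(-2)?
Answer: 0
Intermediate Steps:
b(y) = -4*y (b(y) = (2*y)*(-2) = -4*y)
k(n, j) = n (k(n, j) = (-5 + n) + 5 = n)
(b(4)*k(0, -5))*15 = (-4*4*0)*15 = -16*0*15 = 0*15 = 0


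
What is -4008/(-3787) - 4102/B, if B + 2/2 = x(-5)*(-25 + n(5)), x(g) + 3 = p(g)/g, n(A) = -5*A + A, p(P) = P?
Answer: -15177562/337043 ≈ -45.032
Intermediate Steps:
n(A) = -4*A
x(g) = -2 (x(g) = -3 + g/g = -3 + 1 = -2)
B = 89 (B = -1 - 2*(-25 - 4*5) = -1 - 2*(-25 - 20) = -1 - 2*(-45) = -1 + 90 = 89)
-4008/(-3787) - 4102/B = -4008/(-3787) - 4102/89 = -4008*(-1/3787) - 4102*1/89 = 4008/3787 - 4102/89 = -15177562/337043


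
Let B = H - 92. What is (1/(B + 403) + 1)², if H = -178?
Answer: 17956/17689 ≈ 1.0151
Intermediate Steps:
B = -270 (B = -178 - 92 = -270)
(1/(B + 403) + 1)² = (1/(-270 + 403) + 1)² = (1/133 + 1)² = (134/133)² = 17956/17689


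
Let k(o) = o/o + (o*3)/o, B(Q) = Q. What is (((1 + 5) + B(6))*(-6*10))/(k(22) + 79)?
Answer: -720/83 ≈ -8.6747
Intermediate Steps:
k(o) = 4 (k(o) = 1 + (3*o)/o = 1 + 3 = 4)
(((1 + 5) + B(6))*(-6*10))/(k(22) + 79) = (((1 + 5) + 6)*(-6*10))/(4 + 79) = ((6 + 6)*(-60))/83 = (12*(-60))*(1/83) = -720*1/83 = -720/83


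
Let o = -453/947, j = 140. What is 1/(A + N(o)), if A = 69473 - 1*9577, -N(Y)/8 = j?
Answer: 1/58776 ≈ 1.7014e-5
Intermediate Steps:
o = -453/947 (o = -453*1/947 = -453/947 ≈ -0.47835)
N(Y) = -1120 (N(Y) = -8*140 = -1120)
A = 59896 (A = 69473 - 9577 = 59896)
1/(A + N(o)) = 1/(59896 - 1120) = 1/58776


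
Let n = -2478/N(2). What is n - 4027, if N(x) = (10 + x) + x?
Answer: -4204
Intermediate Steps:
N(x) = 10 + 2*x
n = -177 (n = -2478/(10 + 2*2) = -2478/(10 + 4) = -2478/14 = -2478*1/14 = -177)
n - 4027 = -177 - 4027 = -4204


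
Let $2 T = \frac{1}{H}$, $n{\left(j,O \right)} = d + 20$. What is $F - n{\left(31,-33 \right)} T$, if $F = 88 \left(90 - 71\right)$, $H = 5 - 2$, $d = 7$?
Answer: $\frac{3335}{2} \approx 1667.5$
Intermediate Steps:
$H = 3$ ($H = 5 - 2 = 3$)
$n{\left(j,O \right)} = 27$ ($n{\left(j,O \right)} = 7 + 20 = 27$)
$F = 1672$ ($F = 88 \cdot 19 = 1672$)
$T = \frac{1}{6}$ ($T = \frac{1}{2 \cdot 3} = \frac{1}{2} \cdot \frac{1}{3} = \frac{1}{6} \approx 0.16667$)
$F - n{\left(31,-33 \right)} T = 1672 - 27 \cdot \frac{1}{6} = 1672 - \frac{9}{2} = \frac{3335}{2}$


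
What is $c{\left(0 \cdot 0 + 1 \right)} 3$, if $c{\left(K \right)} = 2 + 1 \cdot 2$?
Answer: $12$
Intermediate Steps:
$c{\left(K \right)} = 4$ ($c{\left(K \right)} = 2 + 2 = 4$)
$c{\left(0 \cdot 0 + 1 \right)} 3 = 4 \cdot 3 = 12$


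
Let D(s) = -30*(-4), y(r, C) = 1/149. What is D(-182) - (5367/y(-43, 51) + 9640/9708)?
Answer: -1940541811/2427 ≈ -7.9956e+5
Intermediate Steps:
y(r, C) = 1/149
D(s) = 120
D(-182) - (5367/y(-43, 51) + 9640/9708) = 120 - (5367/(1/149) + 9640/9708) = 120 - (5367*149 + 9640*(1/9708)) = 120 - (799683 + 2410/2427) = 120 - 1*1940833051/2427 = 120 - 1940833051/2427 = -1940541811/2427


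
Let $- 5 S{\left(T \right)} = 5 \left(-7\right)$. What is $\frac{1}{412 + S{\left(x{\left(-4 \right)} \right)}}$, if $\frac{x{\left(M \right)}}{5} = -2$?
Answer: $\frac{1}{419} \approx 0.0023866$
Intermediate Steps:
$x{\left(M \right)} = -10$ ($x{\left(M \right)} = 5 \left(-2\right) = -10$)
$S{\left(T \right)} = 7$ ($S{\left(T \right)} = - \frac{5 \left(-7\right)}{5} = \left(- \frac{1}{5}\right) \left(-35\right) = 7$)
$\frac{1}{412 + S{\left(x{\left(-4 \right)} \right)}} = \frac{1}{412 + 7} = \frac{1}{419}$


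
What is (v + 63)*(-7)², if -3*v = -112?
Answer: 14749/3 ≈ 4916.3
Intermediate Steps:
v = 112/3 (v = -⅓*(-112) = 112/3 ≈ 37.333)
(v + 63)*(-7)² = (112/3 + 63)*(-7)² = (301/3)*49 = 14749/3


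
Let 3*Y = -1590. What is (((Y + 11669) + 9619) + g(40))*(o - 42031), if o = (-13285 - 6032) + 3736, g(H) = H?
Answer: -1198214376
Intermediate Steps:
Y = -530 (Y = (⅓)*(-1590) = -530)
o = -15581 (o = -19317 + 3736 = -15581)
(((Y + 11669) + 9619) + g(40))*(o - 42031) = (((-530 + 11669) + 9619) + 40)*(-15581 - 42031) = ((11139 + 9619) + 40)*(-57612) = (20758 + 40)*(-57612) = 20798*(-57612) = -1198214376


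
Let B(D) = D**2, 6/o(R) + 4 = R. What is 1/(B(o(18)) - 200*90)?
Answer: -49/881991 ≈ -5.5556e-5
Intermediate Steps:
o(R) = 6/(-4 + R)
1/(B(o(18)) - 200*90) = 1/((6/(-4 + 18))**2 - 200*90) = 1/((6/14)**2 - 18000) = 1/((6*(1/14))**2 - 18000) = 1/((3/7)**2 - 18000) = 1/(9/49 - 18000) = 1/(-881991/49) = -49/881991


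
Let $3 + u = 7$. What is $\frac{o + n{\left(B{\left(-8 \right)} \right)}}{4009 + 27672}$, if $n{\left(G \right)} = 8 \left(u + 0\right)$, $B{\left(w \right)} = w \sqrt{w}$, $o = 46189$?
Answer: $\frac{46221}{31681} \approx 1.459$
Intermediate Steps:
$u = 4$ ($u = -3 + 7 = 4$)
$B{\left(w \right)} = w^{\frac{3}{2}}$
$n{\left(G \right)} = 32$ ($n{\left(G \right)} = 8 \left(4 + 0\right) = 8 \cdot 4 = 32$)
$\frac{o + n{\left(B{\left(-8 \right)} \right)}}{4009 + 27672} = \frac{46189 + 32}{4009 + 27672} = \frac{46221}{31681}$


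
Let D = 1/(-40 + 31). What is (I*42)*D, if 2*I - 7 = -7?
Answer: 0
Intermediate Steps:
I = 0 (I = 7/2 + (½)*(-7) = 7/2 - 7/2 = 0)
D = -⅑ (D = 1/(-9) = -⅑ ≈ -0.11111)
(I*42)*D = (0*42)*(-⅑) = 0*(-⅑) = 0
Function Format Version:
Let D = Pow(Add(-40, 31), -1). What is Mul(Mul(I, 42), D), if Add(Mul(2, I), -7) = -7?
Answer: 0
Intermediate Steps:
I = 0 (I = Add(Rational(7, 2), Mul(Rational(1, 2), -7)) = Add(Rational(7, 2), Rational(-7, 2)) = 0)
D = Rational(-1, 9) (D = Pow(-9, -1) = Rational(-1, 9) ≈ -0.11111)
Mul(Mul(I, 42), D) = Mul(Mul(0, 42), Rational(-1, 9)) = Mul(0, Rational(-1, 9)) = 0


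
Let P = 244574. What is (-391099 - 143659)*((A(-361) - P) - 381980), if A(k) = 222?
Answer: 334936047656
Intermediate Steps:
(-391099 - 143659)*((A(-361) - P) - 381980) = (-391099 - 143659)*((222 - 1*244574) - 381980) = -534758*((222 - 244574) - 381980) = -534758*(-244352 - 381980) = -534758*(-626332) = 334936047656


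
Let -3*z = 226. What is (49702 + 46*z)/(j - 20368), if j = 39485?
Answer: 138710/57351 ≈ 2.4186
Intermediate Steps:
z = -226/3 (z = -⅓*226 = -226/3 ≈ -75.333)
(49702 + 46*z)/(j - 20368) = (49702 + 46*(-226/3))/(39485 - 20368) = (49702 - 10396/3)/19117 = (138710/3)*(1/19117) = 138710/57351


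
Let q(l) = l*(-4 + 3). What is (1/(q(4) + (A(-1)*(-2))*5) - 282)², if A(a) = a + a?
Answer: 20349121/256 ≈ 79489.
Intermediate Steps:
A(a) = 2*a
q(l) = -l (q(l) = l*(-1) = -l)
(1/(q(4) + (A(-1)*(-2))*5) - 282)² = (1/(-1*4 + ((2*(-1))*(-2))*5) - 282)² = (1/(-4 - 2*(-2)*5) - 282)² = (1/(-4 + 4*5) - 282)² = (1/(-4 + 20) - 282)² = (1/16 - 282)² = (-4511/16)² = 20349121/256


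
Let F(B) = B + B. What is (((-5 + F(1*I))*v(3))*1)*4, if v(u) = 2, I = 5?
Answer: 40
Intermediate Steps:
F(B) = 2*B
(((-5 + F(1*I))*v(3))*1)*4 = (((-5 + 2*(1*5))*2)*1)*4 = (((-5 + 2*5)*2)*1)*4 = (((-5 + 10)*2)*1)*4 = ((5*2)*1)*4 = (10*1)*4 = 10*4 = 40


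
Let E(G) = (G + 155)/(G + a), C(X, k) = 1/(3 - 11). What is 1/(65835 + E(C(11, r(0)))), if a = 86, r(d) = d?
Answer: 229/15076628 ≈ 1.5189e-5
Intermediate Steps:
C(X, k) = -1/8 (C(X, k) = 1/(-8) = -1/8)
E(G) = (155 + G)/(86 + G) (E(G) = (G + 155)/(G + 86) = (155 + G)/(86 + G))
1/(65835 + E(C(11, r(0)))) = 1/(65835 + (155 - 1/8)/(86 - 1/8)) = 1/(65835 + (1239/8)/(687/8)) = 1/(65835 + (8/687)*(1239/8)) = 1/(65835 + 413/229) = 1/(15076628/229) = 229/15076628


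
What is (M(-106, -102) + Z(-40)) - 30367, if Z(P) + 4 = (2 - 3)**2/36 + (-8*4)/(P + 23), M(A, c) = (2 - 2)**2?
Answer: -18585883/612 ≈ -30369.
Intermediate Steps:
M(A, c) = 0 (M(A, c) = 0**2 = 0)
Z(P) = -143/36 - 32/(23 + P) (Z(P) = -4 + ((2 - 3)**2/36 + (-8*4)/(P + 23)) = -4 + ((-1)**2*(1/36) - 32/(23 + P)) = -4 + (1*(1/36) - 32/(23 + P)) = -4 + (1/36 - 32/(23 + P)) = -143/36 - 32/(23 + P))
(M(-106, -102) + Z(-40)) - 30367 = (0 + (-4441 - 143*(-40))/(36*(23 - 40))) - 30367 = (0 + (1/36)*(-4441 + 5720)/(-17)) - 30367 = (0 + (1/36)*(-1/17)*1279) - 30367 = (0 - 1279/612) - 30367 = -1279/612 - 30367 = -18585883/612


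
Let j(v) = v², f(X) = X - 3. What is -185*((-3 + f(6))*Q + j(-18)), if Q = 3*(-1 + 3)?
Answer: -59940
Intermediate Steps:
f(X) = -3 + X
Q = 6 (Q = 3*2 = 6)
-185*((-3 + f(6))*Q + j(-18)) = -185*((-3 + (-3 + 6))*6 + (-18)²) = -185*((-3 + 3)*6 + 324) = -185*(0*6 + 324) = -185*(0 + 324) = -185*324 = -59940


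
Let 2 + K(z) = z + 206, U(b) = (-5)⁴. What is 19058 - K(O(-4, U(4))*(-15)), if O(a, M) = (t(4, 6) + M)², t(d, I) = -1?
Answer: 5859494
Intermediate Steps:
U(b) = 625
O(a, M) = (-1 + M)²
K(z) = 204 + z (K(z) = -2 + (z + 206) = -2 + (206 + z) = 204 + z)
19058 - K(O(-4, U(4))*(-15)) = 19058 - (204 + (-1 + 625)²*(-15)) = 19058 - (204 + 624²*(-15)) = 19058 - (204 + 389376*(-15)) = 19058 - (204 - 5840640) = 19058 - 1*(-5840436) = 19058 + 5840436 = 5859494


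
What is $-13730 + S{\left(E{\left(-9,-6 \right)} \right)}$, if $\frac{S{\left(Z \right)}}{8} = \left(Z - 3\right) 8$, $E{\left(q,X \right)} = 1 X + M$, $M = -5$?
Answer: $-14626$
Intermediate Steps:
$E{\left(q,X \right)} = -5 + X$ ($E{\left(q,X \right)} = 1 X - 5 = X - 5 = -5 + X$)
$S{\left(Z \right)} = -192 + 64 Z$ ($S{\left(Z \right)} = 8 \left(Z - 3\right) 8 = 8 \left(-3 + Z\right) 8 = 8 \left(-24 + 8 Z\right) = -192 + 64 Z$)
$-13730 + S{\left(E{\left(-9,-6 \right)} \right)} = -13730 + \left(-192 + 64 \left(-5 - 6\right)\right) = -13730 + \left(-192 + 64 \left(-11\right)\right) = -13730 - 896 = -14626$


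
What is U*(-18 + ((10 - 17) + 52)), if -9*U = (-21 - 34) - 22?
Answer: 231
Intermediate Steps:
U = 77/9 (U = -((-21 - 34) - 22)/9 = -(-55 - 22)/9 = -1/9*(-77) = 77/9 ≈ 8.5556)
U*(-18 + ((10 - 17) + 52)) = 77*(-18 + ((10 - 17) + 52))/9 = 77*(-18 + (-7 + 52))/9 = 77*(-18 + 45)/9 = (77/9)*27 = 231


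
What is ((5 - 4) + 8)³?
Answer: 729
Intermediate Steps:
((5 - 4) + 8)³ = (1 + 8)³ = 9³ = 729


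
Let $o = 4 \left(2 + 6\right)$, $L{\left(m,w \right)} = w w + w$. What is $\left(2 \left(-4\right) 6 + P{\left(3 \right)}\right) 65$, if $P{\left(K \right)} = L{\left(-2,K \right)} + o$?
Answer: $-260$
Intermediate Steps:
$L{\left(m,w \right)} = w + w^{2}$ ($L{\left(m,w \right)} = w^{2} + w = w + w^{2}$)
$o = 32$ ($o = 4 \cdot 8 = 32$)
$P{\left(K \right)} = 32 + K \left(1 + K\right)$ ($P{\left(K \right)} = K \left(1 + K\right) + 32 = 32 + K \left(1 + K\right)$)
$\left(2 \left(-4\right) 6 + P{\left(3 \right)}\right) 65 = \left(2 \left(-4\right) 6 + \left(32 + 3 \left(1 + 3\right)\right)\right) 65 = \left(\left(-8\right) 6 + \left(32 + 3 \cdot 4\right)\right) 65 = \left(-48 + \left(32 + 12\right)\right) 65 = \left(-48 + 44\right) 65 = \left(-4\right) 65 = -260$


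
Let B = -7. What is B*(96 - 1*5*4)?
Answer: -532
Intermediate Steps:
B*(96 - 1*5*4) = -7*(96 - 1*5*4) = -7*(96 - 5*4) = -7*(96 - 20) = -7*76 = -532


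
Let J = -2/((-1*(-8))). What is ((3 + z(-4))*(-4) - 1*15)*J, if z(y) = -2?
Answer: 19/4 ≈ 4.7500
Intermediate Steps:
J = -¼ (J = -2/8 = -2*⅛ = -¼ ≈ -0.25000)
((3 + z(-4))*(-4) - 1*15)*J = ((3 - 2)*(-4) - 1*15)*(-¼) = (1*(-4) - 15)*(-¼) = (-4 - 15)*(-¼) = -19*(-¼) = 19/4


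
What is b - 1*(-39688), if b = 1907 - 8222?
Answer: 33373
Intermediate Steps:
b = -6315
b - 1*(-39688) = -6315 - 1*(-39688) = -6315 + 39688 = 33373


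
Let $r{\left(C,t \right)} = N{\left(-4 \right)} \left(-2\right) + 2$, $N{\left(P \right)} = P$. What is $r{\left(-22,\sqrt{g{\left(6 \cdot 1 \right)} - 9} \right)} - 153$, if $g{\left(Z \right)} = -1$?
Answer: $-143$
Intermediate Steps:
$r{\left(C,t \right)} = 10$ ($r{\left(C,t \right)} = \left(-4\right) \left(-2\right) + 2 = 8 + 2 = 10$)
$r{\left(-22,\sqrt{g{\left(6 \cdot 1 \right)} - 9} \right)} - 153 = 10 - 153 = -143$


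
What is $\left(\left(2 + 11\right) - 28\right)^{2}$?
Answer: $225$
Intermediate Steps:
$\left(\left(2 + 11\right) - 28\right)^{2} = \left(13 - 28\right)^{2} = \left(-15\right)^{2} = 225$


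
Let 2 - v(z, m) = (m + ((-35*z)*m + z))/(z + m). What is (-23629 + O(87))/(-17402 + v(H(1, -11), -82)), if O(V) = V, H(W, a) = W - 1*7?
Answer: 517924/387127 ≈ 1.3379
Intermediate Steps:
H(W, a) = -7 + W (H(W, a) = W - 7 = -7 + W)
v(z, m) = 2 - (m + z - 35*m*z)/(m + z) (v(z, m) = 2 - (m + ((-35*z)*m + z))/(z + m) = 2 - (m + (-35*m*z + z))/(m + z) = 2 - (m + (z - 35*m*z))/(m + z) = 2 - (m + z - 35*m*z)/(m + z))
(-23629 + O(87))/(-17402 + v(H(1, -11), -82)) = (-23629 + 87)/(-17402 + (-82 + (-7 + 1) + 35*(-82)*(-7 + 1))/(-82 + (-7 + 1))) = -23542/(-17402 + (-82 - 6 + 35*(-82)*(-6))/(-82 - 6)) = -23542/(-17402 + (-82 - 6 + 17220)/(-88)) = -23542/(-17402 - 1/88*17132) = -23542/(-17402 - 4283/22) = -23542/(-387127/22) = -23542*(-22/387127) = 517924/387127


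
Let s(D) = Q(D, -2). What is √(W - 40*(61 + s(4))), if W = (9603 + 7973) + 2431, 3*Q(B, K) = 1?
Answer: √157983/3 ≈ 132.49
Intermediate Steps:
Q(B, K) = ⅓ (Q(B, K) = (⅓)*1 = ⅓)
s(D) = ⅓
W = 20007 (W = 17576 + 2431 = 20007)
√(W - 40*(61 + s(4))) = √(20007 - 40*(61 + ⅓)) = √(20007 - 40*184/3) = √(20007 - 7360/3) = √(52661/3) = √157983/3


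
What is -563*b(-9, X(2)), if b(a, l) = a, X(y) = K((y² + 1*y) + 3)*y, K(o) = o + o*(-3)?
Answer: 5067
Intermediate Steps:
K(o) = -2*o (K(o) = o - 3*o = -2*o)
X(y) = y*(-6 - 2*y - 2*y²) (X(y) = (-2*((y² + 1*y) + 3))*y = (-2*((y² + y) + 3))*y = (-2*((y + y²) + 3))*y = (-2*(3 + y + y²))*y = (-6 - 2*y - 2*y²)*y = y*(-6 - 2*y - 2*y²))
-563*b(-9, X(2)) = -563*(-9) = 5067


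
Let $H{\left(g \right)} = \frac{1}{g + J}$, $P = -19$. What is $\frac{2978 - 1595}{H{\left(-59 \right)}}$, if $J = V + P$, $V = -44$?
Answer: $-168726$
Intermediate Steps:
$J = -63$ ($J = -44 - 19 = -63$)
$H{\left(g \right)} = \frac{1}{-63 + g}$ ($H{\left(g \right)} = \frac{1}{g - 63} = \frac{1}{-63 + g}$)
$\frac{2978 - 1595}{H{\left(-59 \right)}} = \frac{2978 - 1595}{\frac{1}{-63 - 59}} = \frac{2978 - 1595}{\frac{1}{-122}} = \frac{1383}{- \frac{1}{122}} = 1383 \left(-122\right) = -168726$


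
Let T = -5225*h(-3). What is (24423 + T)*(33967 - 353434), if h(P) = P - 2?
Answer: -16148417916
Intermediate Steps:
h(P) = -2 + P
T = 26125 (T = -5225*(-2 - 3) = -5225*(-5) = 26125)
(24423 + T)*(33967 - 353434) = (24423 + 26125)*(33967 - 353434) = 50548*(-319467) = -16148417916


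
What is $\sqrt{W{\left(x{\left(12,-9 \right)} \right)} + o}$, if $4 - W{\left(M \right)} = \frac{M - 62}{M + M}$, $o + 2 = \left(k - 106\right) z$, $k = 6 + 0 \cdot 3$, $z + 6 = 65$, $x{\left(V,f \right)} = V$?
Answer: $\frac{i \sqrt{212253}}{6} \approx 76.785 i$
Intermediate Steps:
$z = 59$ ($z = -6 + 65 = 59$)
$k = 6$ ($k = 6 + 0 = 6$)
$o = -5902$ ($o = -2 + \left(6 - 106\right) 59 = -2 - 5900 = -5902$)
$W{\left(M \right)} = 4 - \frac{-62 + M}{2 M}$ ($W{\left(M \right)} = 4 - \frac{M - 62}{M + M} = 4 - \frac{-62 + M}{2 M}$)
$\sqrt{W{\left(x{\left(12,-9 \right)} \right)} + o} = \sqrt{\left(\frac{7}{2} + \frac{31}{12}\right) - 5902} = \sqrt{\frac{73}{12} - 5902} = \sqrt{- \frac{70751}{12}} = \frac{i \sqrt{212253}}{6}$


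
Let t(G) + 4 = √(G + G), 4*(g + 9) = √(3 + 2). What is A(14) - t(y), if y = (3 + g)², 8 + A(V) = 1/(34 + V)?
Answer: -191/48 + √2*(-24 + √5)/4 ≈ -11.674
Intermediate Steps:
g = -9 + √5/4 (g = -9 + √(3 + 2)/4 = -9 + √5/4 ≈ -8.4410)
A(V) = -8 + 1/(34 + V)
y = (-6 + √5/4)² (y = (3 + (-9 + √5/4))² = (-6 + √5/4)² ≈ 29.604)
t(G) = -4 + √2*√G (t(G) = -4 + √(G + G) = -4 + √(2*G) = -4 + √2*√G)
A(14) - t(y) = (-271 - 8*14)/(34 + 14) - (-4 + √2*√((24 - √5)²/16)) = (-271 - 112)/48 - (-4 + √2*(6 - √5/4)) = (1/48)*(-383) + (4 - √2*(6 - √5/4)) = -383/48 + (4 - √2*(6 - √5/4)) = -191/48 - √2*(6 - √5/4)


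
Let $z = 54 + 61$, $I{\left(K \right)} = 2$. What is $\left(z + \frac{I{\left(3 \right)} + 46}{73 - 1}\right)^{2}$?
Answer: $\frac{120409}{9} \approx 13379.0$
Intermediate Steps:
$z = 115$
$\left(z + \frac{I{\left(3 \right)} + 46}{73 - 1}\right)^{2} = \left(115 + \frac{2 + 46}{73 - 1}\right)^{2} = \left(115 + \frac{48}{72}\right)^{2} = \left(115 + 48 \cdot \frac{1}{72}\right)^{2} = \left(115 + \frac{2}{3}\right)^{2} = \left(\frac{347}{3}\right)^{2} = \frac{120409}{9}$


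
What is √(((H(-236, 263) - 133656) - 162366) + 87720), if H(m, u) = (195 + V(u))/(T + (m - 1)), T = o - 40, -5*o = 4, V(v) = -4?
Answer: I*√401882749437/1389 ≈ 456.4*I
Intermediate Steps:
o = -⅘ (o = -⅕*4 = -⅘ ≈ -0.80000)
T = -204/5 (T = -⅘ - 40 = -204/5 ≈ -40.800)
H(m, u) = 191/(-209/5 + m) (H(m, u) = (195 - 4)/(-204/5 + (m - 1)) = 191/(-204/5 + (-1 + m)) = 191/(-209/5 + m))
√(((H(-236, 263) - 133656) - 162366) + 87720) = √(((955/(-209 + 5*(-236)) - 133656) - 162366) + 87720) = √(((955/(-209 - 1180) - 133656) - 162366) + 87720) = √(((955/(-1389) - 133656) - 162366) + 87720) = √(((955*(-1/1389) - 133656) - 162366) + 87720) = √(((-955/1389 - 133656) - 162366) + 87720) = √((-185649139/1389 - 162366) + 87720) = √(-411175513/1389 + 87720) = √(-289332433/1389) = I*√401882749437/1389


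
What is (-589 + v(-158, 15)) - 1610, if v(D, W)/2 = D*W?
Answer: -6939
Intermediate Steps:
v(D, W) = 2*D*W (v(D, W) = 2*(D*W) = 2*D*W)
(-589 + v(-158, 15)) - 1610 = (-589 + 2*(-158)*15) - 1610 = (-589 - 4740) - 1610 = -5329 - 1610 = -6939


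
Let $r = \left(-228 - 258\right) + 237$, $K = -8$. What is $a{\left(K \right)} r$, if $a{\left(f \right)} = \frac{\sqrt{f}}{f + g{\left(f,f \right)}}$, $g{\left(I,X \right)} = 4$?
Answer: $\frac{249 i \sqrt{2}}{2} \approx 176.07 i$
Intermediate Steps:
$r = -249$ ($r = -486 + 237 = -249$)
$a{\left(f \right)} = \frac{\sqrt{f}}{4 + f}$ ($a{\left(f \right)} = \frac{\sqrt{f}}{f + 4} = \frac{\sqrt{f}}{4 + f}$)
$a{\left(K \right)} r = \frac{\sqrt{-8}}{4 - 8} \left(-249\right) = \frac{2 i \sqrt{2}}{-4} \left(-249\right) = 2 i \sqrt{2} \left(- \frac{1}{4}\right) \left(-249\right) = - \frac{i \sqrt{2}}{2} \left(-249\right) = \frac{249 i \sqrt{2}}{2}$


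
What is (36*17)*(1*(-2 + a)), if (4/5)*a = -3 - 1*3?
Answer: -5814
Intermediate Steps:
a = -15/2 (a = 5*(-3 - 1*3)/4 = 5*(-3 - 3)/4 = (5/4)*(-6) = -15/2 ≈ -7.5000)
(36*17)*(1*(-2 + a)) = (36*17)*(1*(-2 - 15/2)) = 612*(1*(-19/2)) = 612*(-19/2) = -5814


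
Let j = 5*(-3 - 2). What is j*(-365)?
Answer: 9125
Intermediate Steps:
j = -25 (j = 5*(-5) = -25)
j*(-365) = -25*(-365) = 9125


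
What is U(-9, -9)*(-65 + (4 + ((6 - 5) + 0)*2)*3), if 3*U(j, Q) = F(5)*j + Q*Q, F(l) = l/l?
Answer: -1128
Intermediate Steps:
F(l) = 1
U(j, Q) = j/3 + Q**2/3 (U(j, Q) = (1*j + Q*Q)/3 = (j + Q**2)/3 = j/3 + Q**2/3)
U(-9, -9)*(-65 + (4 + ((6 - 5) + 0)*2)*3) = ((1/3)*(-9) + (1/3)*(-9)**2)*(-65 + (4 + ((6 - 5) + 0)*2)*3) = (-3 + (1/3)*81)*(-65 + (4 + (1 + 0)*2)*3) = (-3 + 27)*(-65 + (4 + 1*2)*3) = 24*(-65 + (4 + 2)*3) = 24*(-65 + 6*3) = 24*(-65 + 18) = 24*(-47) = -1128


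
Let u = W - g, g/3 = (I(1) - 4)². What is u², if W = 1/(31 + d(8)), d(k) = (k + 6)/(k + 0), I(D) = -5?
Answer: 1013085241/17161 ≈ 59034.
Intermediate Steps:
d(k) = (6 + k)/k
g = 243 (g = 3*(-5 - 4)² = 3*(-9)² = 3*81 = 243)
W = 4/131 (W = 1/(31 + (6 + 8)/8) = 1/(31 + (⅛)*14) = 1/(31 + 7/4) = 1/(131/4) = 4/131 ≈ 0.030534)
u = -31829/131 (u = 4/131 - 1*243 = 4/131 - 243 = -31829/131 ≈ -242.97)
u² = (-31829/131)² = 1013085241/17161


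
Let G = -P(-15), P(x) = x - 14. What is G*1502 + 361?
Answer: 43919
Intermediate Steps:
P(x) = -14 + x
G = 29 (G = -(-14 - 15) = -1*(-29) = 29)
G*1502 + 361 = 29*1502 + 361 = 43558 + 361 = 43919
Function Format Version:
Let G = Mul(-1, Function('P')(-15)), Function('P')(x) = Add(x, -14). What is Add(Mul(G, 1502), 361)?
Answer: 43919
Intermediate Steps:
Function('P')(x) = Add(-14, x)
G = 29 (G = Mul(-1, Add(-14, -15)) = Mul(-1, -29) = 29)
Add(Mul(G, 1502), 361) = Add(Mul(29, 1502), 361) = Add(43558, 361) = 43919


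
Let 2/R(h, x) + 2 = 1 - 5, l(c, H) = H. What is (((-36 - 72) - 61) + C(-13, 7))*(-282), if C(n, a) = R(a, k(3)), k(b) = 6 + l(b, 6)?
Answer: 47752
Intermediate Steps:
k(b) = 12 (k(b) = 6 + 6 = 12)
R(h, x) = -1/3 (R(h, x) = 2/(-2 + (1 - 5)) = 2/(-2 - 4) = 2/(-6) = 2*(-1/6) = -1/3)
C(n, a) = -1/3
(((-36 - 72) - 61) + C(-13, 7))*(-282) = (((-36 - 72) - 61) - 1/3)*(-282) = ((-108 - 61) - 1/3)*(-282) = (-169 - 1/3)*(-282) = -508/3*(-282) = 47752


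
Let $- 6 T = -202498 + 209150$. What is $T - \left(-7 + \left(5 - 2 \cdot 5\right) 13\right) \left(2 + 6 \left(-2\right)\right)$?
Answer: $- \frac{5486}{3} \approx -1828.7$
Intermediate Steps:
$T = - \frac{3326}{3}$ ($T = - \frac{-202498 + 209150}{6} = \left(- \frac{1}{6}\right) 6652 = - \frac{3326}{3} \approx -1108.7$)
$T - \left(-7 + \left(5 - 2 \cdot 5\right) 13\right) \left(2 + 6 \left(-2\right)\right) = - \frac{3326}{3} - \left(-7 + \left(5 - 2 \cdot 5\right) 13\right) \left(2 + 6 \left(-2\right)\right) = - \frac{3326}{3} - \left(-7 + \left(5 - 10\right) 13\right) \left(2 - 12\right) = - \frac{3326}{3} - \left(-7 + \left(5 - 10\right) 13\right) \left(-10\right) = - \frac{3326}{3} - \left(-7 - 65\right) \left(-10\right) = - \frac{3326}{3} - \left(-72\right) \left(-10\right) = - \frac{3326}{3} - 720 = - \frac{5486}{3}$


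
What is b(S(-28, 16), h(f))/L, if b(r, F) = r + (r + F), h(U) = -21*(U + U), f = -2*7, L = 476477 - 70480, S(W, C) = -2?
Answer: 584/405997 ≈ 0.0014384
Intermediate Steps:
L = 405997
f = -14
h(U) = -42*U
b(r, F) = F + 2*r (b(r, F) = r + (F + r) = F + 2*r)
b(S(-28, 16), h(f))/L = (-42*(-14) + 2*(-2))/405997 = (588 - 4)*(1/405997) = 584*(1/405997) = 584/405997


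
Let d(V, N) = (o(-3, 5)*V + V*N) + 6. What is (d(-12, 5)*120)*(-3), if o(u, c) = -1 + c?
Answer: 36720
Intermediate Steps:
d(V, N) = 6 + 4*V + N*V (d(V, N) = ((-1 + 5)*V + V*N) + 6 = (4*V + N*V) + 6 = 6 + 4*V + N*V)
(d(-12, 5)*120)*(-3) = ((6 + 4*(-12) + 5*(-12))*120)*(-3) = ((6 - 48 - 60)*120)*(-3) = -102*120*(-3) = -12240*(-3) = 36720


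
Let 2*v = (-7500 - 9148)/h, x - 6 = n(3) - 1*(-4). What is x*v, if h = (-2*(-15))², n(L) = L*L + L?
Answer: -45782/225 ≈ -203.48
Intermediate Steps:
n(L) = L + L² (n(L) = L² + L = L + L²)
h = 900 (h = 30² = 900)
x = 22 (x = 6 + (3*(1 + 3) - 1*(-4)) = 6 + (3*4 + 4) = 6 + (12 + 4) = 6 + 16 = 22)
v = -2081/225 (v = ((-7500 - 9148)/900)/2 = (-16648*1/900)/2 = (½)*(-4162/225) = -2081/225 ≈ -9.2489)
x*v = 22*(-2081/225) = -45782/225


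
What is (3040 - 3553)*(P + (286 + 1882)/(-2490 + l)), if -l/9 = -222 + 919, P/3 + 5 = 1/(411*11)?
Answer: 34430170788/4401947 ≈ 7821.6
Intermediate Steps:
P = -22604/1507 (P = -15 + 3/((411*11)) = -15 + 3/4521 = -15 + 3*(1/4521) = -15 + 1/1507 = -22604/1507 ≈ -14.999)
l = -6273 (l = -9*(-222 + 919) = -9*697 = -6273)
(3040 - 3553)*(P + (286 + 1882)/(-2490 + l)) = (3040 - 3553)*(-22604/1507 + (286 + 1882)/(-2490 - 6273)) = -513*(-22604/1507 + 2168/(-8763)) = -513*(-22604/1507 + 2168*(-1/8763)) = -513*(-22604/1507 - 2168/8763) = -513*(-201346028/13205841) = 34430170788/4401947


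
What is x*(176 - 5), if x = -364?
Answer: -62244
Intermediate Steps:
x*(176 - 5) = -364*(176 - 5) = -364*171 = -62244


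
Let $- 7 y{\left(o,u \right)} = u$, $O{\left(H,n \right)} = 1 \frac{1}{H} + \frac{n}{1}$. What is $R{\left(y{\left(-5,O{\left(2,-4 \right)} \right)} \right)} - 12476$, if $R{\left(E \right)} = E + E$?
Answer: $-12475$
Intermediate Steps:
$O{\left(H,n \right)} = n + \frac{1}{H}$ ($O{\left(H,n \right)} = \frac{1}{H} + n 1 = \frac{1}{H} + n = n + \frac{1}{H}$)
$y{\left(o,u \right)} = - \frac{u}{7}$
$R{\left(E \right)} = 2 E$
$R{\left(y{\left(-5,O{\left(2,-4 \right)} \right)} \right)} - 12476 = 2 \left(- \frac{-4 + \frac{1}{2}}{7}\right) - 12476 = 2 \left(\left(- \frac{1}{7}\right) \left(- \frac{7}{2}\right)\right) - 12476 = 2 \cdot \frac{1}{2} - 12476 = 1 - 12476 = -12475$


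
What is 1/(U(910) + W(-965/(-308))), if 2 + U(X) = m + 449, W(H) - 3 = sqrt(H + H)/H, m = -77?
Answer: 359945/134258869 - 2*sqrt(148610)/134258869 ≈ 0.0026752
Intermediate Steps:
W(H) = 3 + sqrt(2)/sqrt(H) (W(H) = 3 + sqrt(H + H)/H = 3 + sqrt(2*H)/H = 3 + (sqrt(2)*sqrt(H))/H = 3 + sqrt(2)/sqrt(H))
U(X) = 370 (U(X) = -2 + (-77 + 449) = -2 + 372 = 370)
1/(U(910) + W(-965/(-308))) = 1/(370 + (3 + sqrt(2)/sqrt(-965/(-308)))) = 1/(370 + (3 + sqrt(2)/sqrt(-965*(-1/308)))) = 1/(370 + (3 + sqrt(2)/sqrt(965/308))) = 1/(370 + (3 + sqrt(2)*(2*sqrt(74305)/965))) = 1/(370 + (3 + 2*sqrt(148610)/965)) = 1/(373 + 2*sqrt(148610)/965)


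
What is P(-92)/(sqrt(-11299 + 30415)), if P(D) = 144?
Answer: 8*sqrt(59)/59 ≈ 1.0415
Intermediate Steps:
P(-92)/(sqrt(-11299 + 30415)) = 144/(sqrt(-11299 + 30415)) = 144/(sqrt(19116)) = 144/((18*sqrt(59))) = 144*(sqrt(59)/1062) = 8*sqrt(59)/59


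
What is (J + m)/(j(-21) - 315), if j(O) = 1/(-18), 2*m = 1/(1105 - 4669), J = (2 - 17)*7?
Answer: 748441/2245716 ≈ 0.33327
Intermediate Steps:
J = -105 (J = -15*7 = -105)
m = -1/7128 (m = 1/(2*(1105 - 4669)) = (½)/(-3564) = (½)*(-1/3564) = -1/7128 ≈ -0.00014029)
j(O) = -1/18
(J + m)/(j(-21) - 315) = (-105 - 1/7128)/(-1/18 - 315) = -748441/(7128*(-5671/18)) = -748441/7128*(-18/5671) = 748441/2245716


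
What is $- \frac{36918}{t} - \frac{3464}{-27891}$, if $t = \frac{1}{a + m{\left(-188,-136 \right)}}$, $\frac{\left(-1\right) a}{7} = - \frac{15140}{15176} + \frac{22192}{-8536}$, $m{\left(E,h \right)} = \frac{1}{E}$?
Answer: $- \frac{704634103946876141}{758098521378} \approx -9.2948 \cdot 10^{5}$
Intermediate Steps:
$a = \frac{14563151}{578314}$ ($a = - 7 \left(- \frac{15140}{15176} + \frac{22192}{-8536}\right) = - 7 \left(\left(-15140\right) \frac{1}{15176} + 22192 \left(- \frac{1}{8536}\right)\right) = - 7 \left(- \frac{3785}{3794} - \frac{2774}{1067}\right) = \left(-7\right) \left(- \frac{14563151}{4048198}\right) = \frac{14563151}{578314} \approx 25.182$)
$t = \frac{54361516}{1368647037}$ ($t = \frac{1}{\frac{14563151}{578314} + \frac{1}{-188}} = \frac{1}{\frac{14563151}{578314} - \frac{1}{188}} = \frac{1}{\frac{1368647037}{54361516}} = \frac{54361516}{1368647037} \approx 0.039719$)
$- \frac{36918}{t} - \frac{3464}{-27891} = - \frac{36918}{\frac{54361516}{1368647037}} - \frac{3464}{-27891} = \left(-36918\right) \frac{1368647037}{54361516} - - \frac{3464}{27891} = - \frac{25263855655983}{27180758} + \frac{3464}{27891} = - \frac{704634103946876141}{758098521378}$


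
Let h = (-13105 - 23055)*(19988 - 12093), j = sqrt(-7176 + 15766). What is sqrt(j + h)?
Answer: sqrt(-285483200 + sqrt(8590)) ≈ 16896.0*I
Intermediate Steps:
j = sqrt(8590) ≈ 92.682
h = -285483200 (h = -36160*7895 = -285483200)
sqrt(j + h) = sqrt(sqrt(8590) - 285483200) = sqrt(-285483200 + sqrt(8590))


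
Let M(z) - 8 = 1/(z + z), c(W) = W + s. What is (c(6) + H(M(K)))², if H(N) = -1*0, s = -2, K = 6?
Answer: 16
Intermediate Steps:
c(W) = -2 + W (c(W) = W - 2 = -2 + W)
M(z) = 8 + 1/(2*z) (M(z) = 8 + 1/(z + z) = 8 + 1/(2*z))
H(N) = 0
(c(6) + H(M(K)))² = ((-2 + 6) + 0)² = (4 + 0)² = 4² = 16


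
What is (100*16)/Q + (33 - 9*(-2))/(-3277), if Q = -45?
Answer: -1049099/29493 ≈ -35.571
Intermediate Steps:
(100*16)/Q + (33 - 9*(-2))/(-3277) = (100*16)/(-45) + (33 - 9*(-2))/(-3277) = 1600*(-1/45) + (33 + 18)*(-1/3277) = -320/9 + 51*(-1/3277) = -320/9 - 51/3277 = -1049099/29493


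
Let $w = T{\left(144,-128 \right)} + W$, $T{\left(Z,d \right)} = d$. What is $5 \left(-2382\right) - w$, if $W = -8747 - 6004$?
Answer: $2969$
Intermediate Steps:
$W = -14751$
$w = -14879$ ($w = -128 - 14751 = -14879$)
$5 \left(-2382\right) - w = 5 \left(-2382\right) - -14879 = -11910 + 14879 = 2969$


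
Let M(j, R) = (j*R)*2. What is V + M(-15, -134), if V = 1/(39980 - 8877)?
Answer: 125034061/31103 ≈ 4020.0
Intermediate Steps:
M(j, R) = 2*R*j (M(j, R) = (R*j)*2 = 2*R*j)
V = 1/31103 ≈ 3.2151e-5
V + M(-15, -134) = 1/31103 + 2*(-134)*(-15) = 1/31103 + 4020 = 125034061/31103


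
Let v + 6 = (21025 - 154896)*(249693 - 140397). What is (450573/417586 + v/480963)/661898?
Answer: -290939043753233/6330374043435884 ≈ -0.045959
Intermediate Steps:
v = -14631564822 (v = -6 + (21025 - 154896)*(249693 - 140397) = -6 - 133871*109296 = -6 - 14631564816 = -14631564822)
(450573/417586 + v/480963)/661898 = (450573/417586 - 14631564822/480963)/661898 = (450573*(1/417586) - 14631564822*1/480963)*(1/661898) = (450573/417586 - 696741182/22903)*(1/661898) = -290939043753233/9563972158*1/661898 = -290939043753233/6330374043435884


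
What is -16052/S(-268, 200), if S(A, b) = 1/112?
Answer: -1797824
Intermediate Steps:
S(A, b) = 1/112
-16052/S(-268, 200) = -16052/1/112 = -16052*112 = -1797824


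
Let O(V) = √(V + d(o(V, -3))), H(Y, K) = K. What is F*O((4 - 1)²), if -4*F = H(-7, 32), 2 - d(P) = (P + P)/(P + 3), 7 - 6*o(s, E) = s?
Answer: -12*√5 ≈ -26.833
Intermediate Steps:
o(s, E) = 7/6 - s/6
d(P) = 2 - 2*P/(3 + P) (d(P) = 2 - (P + P)/(P + 3) = 2 - 2*P/(3 + P))
F = -8 (F = -¼*32 = -8)
O(V) = √(V + 6/(25/6 - V/6)) (O(V) = √(V + 6/(3 + (7/6 - V/6))) = √(V + 6/(25/6 - V/6)))
F*O((4 - 1)²) = -8*√(-1/(-25 + (4 - 1)²))*√(36 - (4 - 1)²*(-25 + (4 - 1)²)) = -8*√(-1/(-25 + 3²))*√(36 - 1*3²*(-25 + 3²)) = -8*√(-1/(-25 + 9))*√(36 - 9*(-25 + 9)) = -8*6*√5*√(-1/(-16)) = -8*3*√5/2 = -12*√5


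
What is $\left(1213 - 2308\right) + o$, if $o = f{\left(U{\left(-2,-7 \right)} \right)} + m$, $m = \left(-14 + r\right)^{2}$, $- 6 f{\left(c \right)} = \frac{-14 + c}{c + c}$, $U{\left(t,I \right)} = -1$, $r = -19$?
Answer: $- \frac{29}{4} \approx -7.25$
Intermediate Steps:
$f{\left(c \right)} = - \frac{-14 + c}{12 c}$ ($f{\left(c \right)} = - \frac{\left(-14 + c\right) \frac{1}{c + c}}{6} = - \frac{\left(-14 + c\right) \frac{1}{2 c}}{6} = - \frac{\frac{1}{2} \frac{1}{c} \left(-14 + c\right)}{6} = - \frac{-14 + c}{12 c}$)
$m = 1089$ ($m = \left(-14 - 19\right)^{2} = \left(-33\right)^{2} = 1089$)
$o = \frac{4351}{4}$ ($o = \frac{14 - -1}{12 \left(-1\right)} + 1089 = \frac{1}{12} \left(-1\right) \left(14 + 1\right) + 1089 = \frac{1}{12} \left(-1\right) 15 + 1089 = - \frac{5}{4} + 1089 = \frac{4351}{4} \approx 1087.8$)
$\left(1213 - 2308\right) + o = \left(1213 - 2308\right) + \frac{4351}{4} = -1095 + \frac{4351}{4} = - \frac{29}{4}$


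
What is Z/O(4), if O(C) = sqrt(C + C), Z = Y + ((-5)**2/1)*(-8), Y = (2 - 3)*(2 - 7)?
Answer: -195*sqrt(2)/4 ≈ -68.943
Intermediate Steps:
Y = 5 (Y = -1*(-5) = 5)
Z = -195 (Z = 5 + ((-5)**2/1)*(-8) = 5 + (25*1)*(-8) = 5 + 25*(-8) = 5 - 200 = -195)
O(C) = sqrt(2)*sqrt(C) (O(C) = sqrt(2*C) = sqrt(2)*sqrt(C))
Z/O(4) = -195*sqrt(2)/4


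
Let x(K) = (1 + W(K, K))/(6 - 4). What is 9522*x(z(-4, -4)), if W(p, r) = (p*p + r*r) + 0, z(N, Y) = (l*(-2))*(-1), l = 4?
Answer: 614169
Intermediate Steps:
z(N, Y) = 8 (z(N, Y) = (4*(-2))*(-1) = -8*(-1) = 8)
W(p, r) = p² + r² (W(p, r) = (p² + r²) + 0 = p² + r²)
x(K) = ½ + K² (x(K) = (1 + (K² + K²))/(6 - 4) = (1 + 2*K²)/2 = (1 + 2*K²)*(½) = ½ + K²)
9522*x(z(-4, -4)) = 9522*(½ + 8²) = 9522*(½ + 64) = 9522*(129/2) = 614169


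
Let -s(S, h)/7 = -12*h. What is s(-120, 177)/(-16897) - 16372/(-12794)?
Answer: 43208246/108090109 ≈ 0.39974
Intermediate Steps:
s(S, h) = 84*h (s(S, h) = -(-84)*h = 84*h)
s(-120, 177)/(-16897) - 16372/(-12794) = (84*177)/(-16897) - 16372/(-12794) = 14868*(-1/16897) - 16372*(-1/12794) = -14868/16897 + 8186/6397 = 43208246/108090109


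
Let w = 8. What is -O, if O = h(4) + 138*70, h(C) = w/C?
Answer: -9662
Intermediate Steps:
h(C) = 8/C
O = 9662 (O = 8/4 + 138*70 = 8*(¼) + 9660 = 2 + 9660 = 9662)
-O = -1*9662 = -9662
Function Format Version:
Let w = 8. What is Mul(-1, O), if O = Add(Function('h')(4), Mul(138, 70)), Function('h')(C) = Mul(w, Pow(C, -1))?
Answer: -9662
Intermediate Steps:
Function('h')(C) = Mul(8, Pow(C, -1))
O = 9662 (O = Add(Mul(8, Pow(4, -1)), Mul(138, 70)) = Add(Mul(8, Rational(1, 4)), 9660) = Add(2, 9660) = 9662)
Mul(-1, O) = Mul(-1, 9662) = -9662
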